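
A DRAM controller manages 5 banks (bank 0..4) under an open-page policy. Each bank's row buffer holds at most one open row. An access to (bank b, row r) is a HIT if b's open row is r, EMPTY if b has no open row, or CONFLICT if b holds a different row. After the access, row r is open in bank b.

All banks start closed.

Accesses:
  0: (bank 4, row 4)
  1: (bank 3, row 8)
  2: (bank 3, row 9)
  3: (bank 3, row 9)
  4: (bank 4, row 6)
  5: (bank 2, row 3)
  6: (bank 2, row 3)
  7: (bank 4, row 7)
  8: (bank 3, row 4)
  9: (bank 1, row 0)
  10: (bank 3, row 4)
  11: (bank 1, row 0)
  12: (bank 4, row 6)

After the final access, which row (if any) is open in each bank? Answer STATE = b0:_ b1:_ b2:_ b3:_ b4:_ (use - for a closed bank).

#0 (4,4) E
#1 (3,8) E
#2 (3,9) C  (was 8)
#3 (3,9) H  (was 9)
#4 (4,6) C  (was 4)
#5 (2,3) E
#6 (2,3) H  (was 3)
#7 (4,7) C  (was 6)
#8 (3,4) C  (was 9)
#9 (1,0) E
#10 (3,4) H  (was 4)
#11 (1,0) H  (was 0)
#12 (4,6) C  (was 7)

STATE = b0:- b1:0 b2:3 b3:4 b4:6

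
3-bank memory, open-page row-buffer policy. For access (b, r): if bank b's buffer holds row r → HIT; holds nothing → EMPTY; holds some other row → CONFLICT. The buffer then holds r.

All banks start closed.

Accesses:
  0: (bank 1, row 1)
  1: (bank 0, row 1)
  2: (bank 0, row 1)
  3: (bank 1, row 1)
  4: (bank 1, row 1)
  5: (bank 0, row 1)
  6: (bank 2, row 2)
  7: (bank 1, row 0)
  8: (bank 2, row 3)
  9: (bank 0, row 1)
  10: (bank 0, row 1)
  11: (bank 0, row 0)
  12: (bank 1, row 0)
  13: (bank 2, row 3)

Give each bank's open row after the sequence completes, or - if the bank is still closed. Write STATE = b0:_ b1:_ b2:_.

0: bank 1 row 1 — prev None → EMPTY
1: bank 0 row 1 — prev None → EMPTY
2: bank 0 row 1 — prev 1 → HIT
3: bank 1 row 1 — prev 1 → HIT
4: bank 1 row 1 — prev 1 → HIT
5: bank 0 row 1 — prev 1 → HIT
6: bank 2 row 2 — prev None → EMPTY
7: bank 1 row 0 — prev 1 → CONFLICT
8: bank 2 row 3 — prev 2 → CONFLICT
9: bank 0 row 1 — prev 1 → HIT
10: bank 0 row 1 — prev 1 → HIT
11: bank 0 row 0 — prev 1 → CONFLICT
12: bank 1 row 0 — prev 0 → HIT
13: bank 2 row 3 — prev 3 → HIT

STATE = b0:0 b1:0 b2:3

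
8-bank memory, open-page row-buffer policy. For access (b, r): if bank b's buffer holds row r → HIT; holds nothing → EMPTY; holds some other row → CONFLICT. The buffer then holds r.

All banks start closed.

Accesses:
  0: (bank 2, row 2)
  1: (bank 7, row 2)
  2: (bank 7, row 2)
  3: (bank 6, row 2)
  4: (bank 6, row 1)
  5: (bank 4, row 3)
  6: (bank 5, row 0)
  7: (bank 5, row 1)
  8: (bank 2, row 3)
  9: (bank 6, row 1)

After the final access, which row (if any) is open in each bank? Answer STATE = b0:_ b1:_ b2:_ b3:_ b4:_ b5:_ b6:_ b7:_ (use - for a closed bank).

STATE = b0:- b1:- b2:3 b3:- b4:3 b5:1 b6:1 b7:2

step 0: bank2 None->2 [EMPTY]
step 1: bank7 None->2 [EMPTY]
step 2: bank7 2->2 [HIT]
step 3: bank6 None->2 [EMPTY]
step 4: bank6 2->1 [CONFLICT]
step 5: bank4 None->3 [EMPTY]
step 6: bank5 None->0 [EMPTY]
step 7: bank5 0->1 [CONFLICT]
step 8: bank2 2->3 [CONFLICT]
step 9: bank6 1->1 [HIT]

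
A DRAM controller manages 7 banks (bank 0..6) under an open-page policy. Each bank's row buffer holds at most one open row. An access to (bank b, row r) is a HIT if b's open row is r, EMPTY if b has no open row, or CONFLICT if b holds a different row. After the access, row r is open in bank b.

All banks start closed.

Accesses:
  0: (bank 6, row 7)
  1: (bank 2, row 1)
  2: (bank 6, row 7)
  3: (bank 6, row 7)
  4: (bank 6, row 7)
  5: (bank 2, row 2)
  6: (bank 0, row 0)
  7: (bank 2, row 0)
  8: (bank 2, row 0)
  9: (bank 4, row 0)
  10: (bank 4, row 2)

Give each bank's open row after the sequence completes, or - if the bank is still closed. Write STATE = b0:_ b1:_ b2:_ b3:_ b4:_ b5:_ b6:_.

0: bank 6 row 7 — prev None → EMPTY
1: bank 2 row 1 — prev None → EMPTY
2: bank 6 row 7 — prev 7 → HIT
3: bank 6 row 7 — prev 7 → HIT
4: bank 6 row 7 — prev 7 → HIT
5: bank 2 row 2 — prev 1 → CONFLICT
6: bank 0 row 0 — prev None → EMPTY
7: bank 2 row 0 — prev 2 → CONFLICT
8: bank 2 row 0 — prev 0 → HIT
9: bank 4 row 0 — prev None → EMPTY
10: bank 4 row 2 — prev 0 → CONFLICT

STATE = b0:0 b1:- b2:0 b3:- b4:2 b5:- b6:7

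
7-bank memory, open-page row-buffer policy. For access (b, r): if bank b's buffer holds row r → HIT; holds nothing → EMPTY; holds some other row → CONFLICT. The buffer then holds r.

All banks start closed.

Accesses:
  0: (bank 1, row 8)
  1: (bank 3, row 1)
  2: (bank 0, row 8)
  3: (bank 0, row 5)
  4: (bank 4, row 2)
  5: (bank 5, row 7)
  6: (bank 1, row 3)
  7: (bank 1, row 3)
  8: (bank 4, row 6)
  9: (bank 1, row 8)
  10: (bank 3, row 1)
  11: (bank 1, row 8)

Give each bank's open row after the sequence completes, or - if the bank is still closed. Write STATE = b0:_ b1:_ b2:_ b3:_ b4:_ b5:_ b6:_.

  [0] b1 r8: no row ⇒ E
  [1] b3 r1: no row ⇒ E
  [2] b0 r8: no row ⇒ E
  [3] b0 r5: had r8 ⇒ C
  [4] b4 r2: no row ⇒ E
  [5] b5 r7: no row ⇒ E
  [6] b1 r3: had r8 ⇒ C
  [7] b1 r3: had r3 ⇒ H
  [8] b4 r6: had r2 ⇒ C
  [9] b1 r8: had r3 ⇒ C
  [10] b3 r1: had r1 ⇒ H
  [11] b1 r8: had r8 ⇒ H

STATE = b0:5 b1:8 b2:- b3:1 b4:6 b5:7 b6:-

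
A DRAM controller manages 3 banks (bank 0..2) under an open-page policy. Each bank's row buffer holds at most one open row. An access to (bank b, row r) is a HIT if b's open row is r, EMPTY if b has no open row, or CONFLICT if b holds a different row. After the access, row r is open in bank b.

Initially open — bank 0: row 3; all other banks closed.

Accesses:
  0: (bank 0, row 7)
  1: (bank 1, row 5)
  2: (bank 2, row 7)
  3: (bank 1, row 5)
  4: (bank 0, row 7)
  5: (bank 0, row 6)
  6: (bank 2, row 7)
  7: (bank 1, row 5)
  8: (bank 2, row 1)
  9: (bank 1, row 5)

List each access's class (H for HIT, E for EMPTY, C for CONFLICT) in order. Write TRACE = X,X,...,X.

  [0] b0 r7: had r3 ⇒ C
  [1] b1 r5: no row ⇒ E
  [2] b2 r7: no row ⇒ E
  [3] b1 r5: had r5 ⇒ H
  [4] b0 r7: had r7 ⇒ H
  [5] b0 r6: had r7 ⇒ C
  [6] b2 r7: had r7 ⇒ H
  [7] b1 r5: had r5 ⇒ H
  [8] b2 r1: had r7 ⇒ C
  [9] b1 r5: had r5 ⇒ H

TRACE = C,E,E,H,H,C,H,H,C,H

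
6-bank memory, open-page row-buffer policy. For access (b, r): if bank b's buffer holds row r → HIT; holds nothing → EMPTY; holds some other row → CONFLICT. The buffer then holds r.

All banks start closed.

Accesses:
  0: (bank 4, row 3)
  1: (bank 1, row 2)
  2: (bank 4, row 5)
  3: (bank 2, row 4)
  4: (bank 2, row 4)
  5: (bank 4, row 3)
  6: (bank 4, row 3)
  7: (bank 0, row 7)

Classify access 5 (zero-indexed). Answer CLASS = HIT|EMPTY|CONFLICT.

CLASS = CONFLICT

#0 (4,3) E
#1 (1,2) E
#2 (4,5) C  (was 3)
#3 (2,4) E
#4 (2,4) H  (was 4)
#5 (4,3) C  (was 5)
#6 (4,3) H  (was 3)
#7 (0,7) E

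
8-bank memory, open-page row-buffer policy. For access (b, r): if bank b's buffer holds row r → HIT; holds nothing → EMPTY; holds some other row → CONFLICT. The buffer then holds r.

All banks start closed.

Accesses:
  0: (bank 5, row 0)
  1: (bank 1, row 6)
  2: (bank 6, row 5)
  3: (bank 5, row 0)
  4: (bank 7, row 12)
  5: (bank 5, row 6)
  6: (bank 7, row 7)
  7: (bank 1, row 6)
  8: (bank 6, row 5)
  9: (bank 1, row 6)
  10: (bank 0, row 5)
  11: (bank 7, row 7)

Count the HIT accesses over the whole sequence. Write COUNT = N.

0: bank 5 row 0 — prev None → EMPTY
1: bank 1 row 6 — prev None → EMPTY
2: bank 6 row 5 — prev None → EMPTY
3: bank 5 row 0 — prev 0 → HIT
4: bank 7 row 12 — prev None → EMPTY
5: bank 5 row 6 — prev 0 → CONFLICT
6: bank 7 row 7 — prev 12 → CONFLICT
7: bank 1 row 6 — prev 6 → HIT
8: bank 6 row 5 — prev 5 → HIT
9: bank 1 row 6 — prev 6 → HIT
10: bank 0 row 5 — prev None → EMPTY
11: bank 7 row 7 — prev 7 → HIT

COUNT = 5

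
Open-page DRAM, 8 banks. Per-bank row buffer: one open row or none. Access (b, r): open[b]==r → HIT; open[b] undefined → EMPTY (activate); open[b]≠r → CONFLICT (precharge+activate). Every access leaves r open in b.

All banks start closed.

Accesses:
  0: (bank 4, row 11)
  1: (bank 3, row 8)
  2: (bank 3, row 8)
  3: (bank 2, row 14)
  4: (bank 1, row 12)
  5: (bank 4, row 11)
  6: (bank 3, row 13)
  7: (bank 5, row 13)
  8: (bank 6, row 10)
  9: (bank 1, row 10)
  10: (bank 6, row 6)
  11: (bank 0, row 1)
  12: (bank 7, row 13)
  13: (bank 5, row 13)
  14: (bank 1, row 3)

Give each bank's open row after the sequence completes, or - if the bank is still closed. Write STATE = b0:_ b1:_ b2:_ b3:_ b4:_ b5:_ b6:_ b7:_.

STATE = b0:1 b1:3 b2:14 b3:13 b4:11 b5:13 b6:6 b7:13

  [0] b4 r11: no row ⇒ E
  [1] b3 r8: no row ⇒ E
  [2] b3 r8: had r8 ⇒ H
  [3] b2 r14: no row ⇒ E
  [4] b1 r12: no row ⇒ E
  [5] b4 r11: had r11 ⇒ H
  [6] b3 r13: had r8 ⇒ C
  [7] b5 r13: no row ⇒ E
  [8] b6 r10: no row ⇒ E
  [9] b1 r10: had r12 ⇒ C
  [10] b6 r6: had r10 ⇒ C
  [11] b0 r1: no row ⇒ E
  [12] b7 r13: no row ⇒ E
  [13] b5 r13: had r13 ⇒ H
  [14] b1 r3: had r10 ⇒ C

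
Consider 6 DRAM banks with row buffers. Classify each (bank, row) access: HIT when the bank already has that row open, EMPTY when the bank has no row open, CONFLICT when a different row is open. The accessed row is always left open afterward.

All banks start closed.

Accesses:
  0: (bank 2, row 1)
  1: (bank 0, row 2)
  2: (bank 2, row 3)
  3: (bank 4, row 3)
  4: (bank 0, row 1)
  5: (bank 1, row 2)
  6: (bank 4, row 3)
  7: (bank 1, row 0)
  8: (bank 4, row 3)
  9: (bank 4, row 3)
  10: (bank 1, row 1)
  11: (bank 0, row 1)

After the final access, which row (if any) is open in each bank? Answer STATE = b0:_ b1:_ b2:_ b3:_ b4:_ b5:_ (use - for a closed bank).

STATE = b0:1 b1:1 b2:3 b3:- b4:3 b5:-

  [0] b2 r1: no row ⇒ E
  [1] b0 r2: no row ⇒ E
  [2] b2 r3: had r1 ⇒ C
  [3] b4 r3: no row ⇒ E
  [4] b0 r1: had r2 ⇒ C
  [5] b1 r2: no row ⇒ E
  [6] b4 r3: had r3 ⇒ H
  [7] b1 r0: had r2 ⇒ C
  [8] b4 r3: had r3 ⇒ H
  [9] b4 r3: had r3 ⇒ H
  [10] b1 r1: had r0 ⇒ C
  [11] b0 r1: had r1 ⇒ H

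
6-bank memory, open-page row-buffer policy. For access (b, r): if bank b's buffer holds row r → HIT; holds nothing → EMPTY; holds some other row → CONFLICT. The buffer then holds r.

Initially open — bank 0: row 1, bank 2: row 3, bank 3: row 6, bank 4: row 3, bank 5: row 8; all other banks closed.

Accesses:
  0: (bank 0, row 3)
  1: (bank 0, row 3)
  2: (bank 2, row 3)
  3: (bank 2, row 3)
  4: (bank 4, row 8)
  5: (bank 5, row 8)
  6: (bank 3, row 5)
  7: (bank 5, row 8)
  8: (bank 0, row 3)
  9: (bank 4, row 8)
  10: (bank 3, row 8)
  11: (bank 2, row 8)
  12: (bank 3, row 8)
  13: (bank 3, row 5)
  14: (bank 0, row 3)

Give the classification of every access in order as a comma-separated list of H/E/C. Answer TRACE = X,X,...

TRACE = C,H,H,H,C,H,C,H,H,H,C,C,H,C,H

  [0] b0 r3: had r1 ⇒ C
  [1] b0 r3: had r3 ⇒ H
  [2] b2 r3: had r3 ⇒ H
  [3] b2 r3: had r3 ⇒ H
  [4] b4 r8: had r3 ⇒ C
  [5] b5 r8: had r8 ⇒ H
  [6] b3 r5: had r6 ⇒ C
  [7] b5 r8: had r8 ⇒ H
  [8] b0 r3: had r3 ⇒ H
  [9] b4 r8: had r8 ⇒ H
  [10] b3 r8: had r5 ⇒ C
  [11] b2 r8: had r3 ⇒ C
  [12] b3 r8: had r8 ⇒ H
  [13] b3 r5: had r8 ⇒ C
  [14] b0 r3: had r3 ⇒ H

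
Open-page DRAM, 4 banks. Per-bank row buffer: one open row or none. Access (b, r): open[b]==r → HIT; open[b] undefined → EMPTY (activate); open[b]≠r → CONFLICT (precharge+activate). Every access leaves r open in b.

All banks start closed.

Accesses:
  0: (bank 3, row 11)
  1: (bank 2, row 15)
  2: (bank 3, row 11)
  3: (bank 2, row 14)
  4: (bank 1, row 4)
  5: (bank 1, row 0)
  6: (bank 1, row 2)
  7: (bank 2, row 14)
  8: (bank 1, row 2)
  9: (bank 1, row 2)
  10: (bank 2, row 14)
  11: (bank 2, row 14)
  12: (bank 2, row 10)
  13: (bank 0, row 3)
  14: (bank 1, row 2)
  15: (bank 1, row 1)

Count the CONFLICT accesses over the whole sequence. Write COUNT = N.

step 0: bank3 None->11 [EMPTY]
step 1: bank2 None->15 [EMPTY]
step 2: bank3 11->11 [HIT]
step 3: bank2 15->14 [CONFLICT]
step 4: bank1 None->4 [EMPTY]
step 5: bank1 4->0 [CONFLICT]
step 6: bank1 0->2 [CONFLICT]
step 7: bank2 14->14 [HIT]
step 8: bank1 2->2 [HIT]
step 9: bank1 2->2 [HIT]
step 10: bank2 14->14 [HIT]
step 11: bank2 14->14 [HIT]
step 12: bank2 14->10 [CONFLICT]
step 13: bank0 None->3 [EMPTY]
step 14: bank1 2->2 [HIT]
step 15: bank1 2->1 [CONFLICT]

COUNT = 5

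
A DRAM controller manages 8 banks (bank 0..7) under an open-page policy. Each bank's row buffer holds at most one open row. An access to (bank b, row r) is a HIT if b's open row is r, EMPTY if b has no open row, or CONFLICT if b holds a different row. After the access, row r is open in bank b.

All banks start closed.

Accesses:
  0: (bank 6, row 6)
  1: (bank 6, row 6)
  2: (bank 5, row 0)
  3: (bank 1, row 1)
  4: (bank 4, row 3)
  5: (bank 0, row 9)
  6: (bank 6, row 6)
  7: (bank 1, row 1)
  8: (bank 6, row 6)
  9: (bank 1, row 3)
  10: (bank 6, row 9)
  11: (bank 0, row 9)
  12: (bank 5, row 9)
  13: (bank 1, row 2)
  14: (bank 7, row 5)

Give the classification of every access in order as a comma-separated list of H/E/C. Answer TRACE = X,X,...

TRACE = E,H,E,E,E,E,H,H,H,C,C,H,C,C,E

step 0: bank6 None->6 [EMPTY]
step 1: bank6 6->6 [HIT]
step 2: bank5 None->0 [EMPTY]
step 3: bank1 None->1 [EMPTY]
step 4: bank4 None->3 [EMPTY]
step 5: bank0 None->9 [EMPTY]
step 6: bank6 6->6 [HIT]
step 7: bank1 1->1 [HIT]
step 8: bank6 6->6 [HIT]
step 9: bank1 1->3 [CONFLICT]
step 10: bank6 6->9 [CONFLICT]
step 11: bank0 9->9 [HIT]
step 12: bank5 0->9 [CONFLICT]
step 13: bank1 3->2 [CONFLICT]
step 14: bank7 None->5 [EMPTY]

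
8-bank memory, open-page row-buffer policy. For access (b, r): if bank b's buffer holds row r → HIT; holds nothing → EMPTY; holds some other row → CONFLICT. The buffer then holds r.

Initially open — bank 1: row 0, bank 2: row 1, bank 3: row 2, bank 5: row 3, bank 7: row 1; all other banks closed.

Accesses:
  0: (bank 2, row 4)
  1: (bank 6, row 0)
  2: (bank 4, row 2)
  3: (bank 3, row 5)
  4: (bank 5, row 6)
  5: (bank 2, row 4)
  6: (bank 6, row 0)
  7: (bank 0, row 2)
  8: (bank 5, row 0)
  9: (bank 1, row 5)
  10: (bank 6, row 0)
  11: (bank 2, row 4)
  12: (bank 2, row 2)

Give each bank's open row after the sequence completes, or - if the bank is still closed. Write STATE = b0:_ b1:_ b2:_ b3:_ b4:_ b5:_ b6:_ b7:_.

STATE = b0:2 b1:5 b2:2 b3:5 b4:2 b5:0 b6:0 b7:1

step 0: bank2 1->4 [CONFLICT]
step 1: bank6 None->0 [EMPTY]
step 2: bank4 None->2 [EMPTY]
step 3: bank3 2->5 [CONFLICT]
step 4: bank5 3->6 [CONFLICT]
step 5: bank2 4->4 [HIT]
step 6: bank6 0->0 [HIT]
step 7: bank0 None->2 [EMPTY]
step 8: bank5 6->0 [CONFLICT]
step 9: bank1 0->5 [CONFLICT]
step 10: bank6 0->0 [HIT]
step 11: bank2 4->4 [HIT]
step 12: bank2 4->2 [CONFLICT]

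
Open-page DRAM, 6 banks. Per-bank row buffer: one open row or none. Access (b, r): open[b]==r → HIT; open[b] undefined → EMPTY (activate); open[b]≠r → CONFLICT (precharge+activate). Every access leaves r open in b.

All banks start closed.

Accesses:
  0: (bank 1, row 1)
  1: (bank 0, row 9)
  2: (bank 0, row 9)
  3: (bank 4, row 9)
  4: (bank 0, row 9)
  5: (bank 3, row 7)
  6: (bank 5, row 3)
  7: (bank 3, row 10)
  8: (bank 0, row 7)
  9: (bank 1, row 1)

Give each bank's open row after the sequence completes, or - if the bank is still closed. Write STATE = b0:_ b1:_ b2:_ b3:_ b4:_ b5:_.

  [0] b1 r1: no row ⇒ E
  [1] b0 r9: no row ⇒ E
  [2] b0 r9: had r9 ⇒ H
  [3] b4 r9: no row ⇒ E
  [4] b0 r9: had r9 ⇒ H
  [5] b3 r7: no row ⇒ E
  [6] b5 r3: no row ⇒ E
  [7] b3 r10: had r7 ⇒ C
  [8] b0 r7: had r9 ⇒ C
  [9] b1 r1: had r1 ⇒ H

STATE = b0:7 b1:1 b2:- b3:10 b4:9 b5:3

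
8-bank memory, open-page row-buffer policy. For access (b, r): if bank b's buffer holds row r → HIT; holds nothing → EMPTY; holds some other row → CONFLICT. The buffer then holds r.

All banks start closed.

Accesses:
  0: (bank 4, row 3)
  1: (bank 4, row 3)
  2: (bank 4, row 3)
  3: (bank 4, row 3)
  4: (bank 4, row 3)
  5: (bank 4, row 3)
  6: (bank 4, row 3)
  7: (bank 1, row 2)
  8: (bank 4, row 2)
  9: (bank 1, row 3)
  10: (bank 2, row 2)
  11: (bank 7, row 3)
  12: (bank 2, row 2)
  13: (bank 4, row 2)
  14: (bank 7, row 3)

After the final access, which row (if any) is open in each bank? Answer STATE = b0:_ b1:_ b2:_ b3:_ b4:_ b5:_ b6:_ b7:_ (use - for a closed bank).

step 0: bank4 None->3 [EMPTY]
step 1: bank4 3->3 [HIT]
step 2: bank4 3->3 [HIT]
step 3: bank4 3->3 [HIT]
step 4: bank4 3->3 [HIT]
step 5: bank4 3->3 [HIT]
step 6: bank4 3->3 [HIT]
step 7: bank1 None->2 [EMPTY]
step 8: bank4 3->2 [CONFLICT]
step 9: bank1 2->3 [CONFLICT]
step 10: bank2 None->2 [EMPTY]
step 11: bank7 None->3 [EMPTY]
step 12: bank2 2->2 [HIT]
step 13: bank4 2->2 [HIT]
step 14: bank7 3->3 [HIT]

STATE = b0:- b1:3 b2:2 b3:- b4:2 b5:- b6:- b7:3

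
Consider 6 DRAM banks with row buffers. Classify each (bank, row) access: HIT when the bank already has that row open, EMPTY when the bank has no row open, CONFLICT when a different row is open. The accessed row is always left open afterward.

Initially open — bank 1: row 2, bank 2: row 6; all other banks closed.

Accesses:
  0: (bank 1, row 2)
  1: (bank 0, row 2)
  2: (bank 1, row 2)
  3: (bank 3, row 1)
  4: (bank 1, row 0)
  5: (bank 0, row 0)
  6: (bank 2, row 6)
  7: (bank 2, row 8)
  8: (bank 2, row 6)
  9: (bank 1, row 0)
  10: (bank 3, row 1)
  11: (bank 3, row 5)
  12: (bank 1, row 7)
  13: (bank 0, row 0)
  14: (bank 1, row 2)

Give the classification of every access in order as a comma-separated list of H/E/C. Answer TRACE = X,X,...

#0 (1,2) H  (was 2)
#1 (0,2) E
#2 (1,2) H  (was 2)
#3 (3,1) E
#4 (1,0) C  (was 2)
#5 (0,0) C  (was 2)
#6 (2,6) H  (was 6)
#7 (2,8) C  (was 6)
#8 (2,6) C  (was 8)
#9 (1,0) H  (was 0)
#10 (3,1) H  (was 1)
#11 (3,5) C  (was 1)
#12 (1,7) C  (was 0)
#13 (0,0) H  (was 0)
#14 (1,2) C  (was 7)

TRACE = H,E,H,E,C,C,H,C,C,H,H,C,C,H,C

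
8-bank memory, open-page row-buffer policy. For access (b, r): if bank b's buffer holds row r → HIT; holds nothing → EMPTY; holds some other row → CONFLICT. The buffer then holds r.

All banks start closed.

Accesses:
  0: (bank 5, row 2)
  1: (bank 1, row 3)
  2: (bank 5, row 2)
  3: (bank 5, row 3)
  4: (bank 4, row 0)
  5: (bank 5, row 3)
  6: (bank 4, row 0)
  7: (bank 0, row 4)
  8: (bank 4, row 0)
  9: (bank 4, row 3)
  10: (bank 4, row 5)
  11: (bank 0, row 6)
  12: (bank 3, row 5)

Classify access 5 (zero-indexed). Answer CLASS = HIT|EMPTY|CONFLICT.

CLASS = HIT

step 0: bank5 None->2 [EMPTY]
step 1: bank1 None->3 [EMPTY]
step 2: bank5 2->2 [HIT]
step 3: bank5 2->3 [CONFLICT]
step 4: bank4 None->0 [EMPTY]
step 5: bank5 3->3 [HIT]
step 6: bank4 0->0 [HIT]
step 7: bank0 None->4 [EMPTY]
step 8: bank4 0->0 [HIT]
step 9: bank4 0->3 [CONFLICT]
step 10: bank4 3->5 [CONFLICT]
step 11: bank0 4->6 [CONFLICT]
step 12: bank3 None->5 [EMPTY]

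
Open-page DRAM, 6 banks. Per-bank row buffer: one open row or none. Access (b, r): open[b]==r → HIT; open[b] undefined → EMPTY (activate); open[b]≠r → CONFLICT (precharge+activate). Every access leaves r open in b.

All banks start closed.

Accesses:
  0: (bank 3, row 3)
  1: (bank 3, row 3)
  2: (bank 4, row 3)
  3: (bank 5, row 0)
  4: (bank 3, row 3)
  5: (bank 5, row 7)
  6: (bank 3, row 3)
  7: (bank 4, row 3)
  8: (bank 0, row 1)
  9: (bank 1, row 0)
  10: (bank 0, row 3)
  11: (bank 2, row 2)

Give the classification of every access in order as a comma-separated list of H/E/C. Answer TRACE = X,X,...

step 0: bank3 None->3 [EMPTY]
step 1: bank3 3->3 [HIT]
step 2: bank4 None->3 [EMPTY]
step 3: bank5 None->0 [EMPTY]
step 4: bank3 3->3 [HIT]
step 5: bank5 0->7 [CONFLICT]
step 6: bank3 3->3 [HIT]
step 7: bank4 3->3 [HIT]
step 8: bank0 None->1 [EMPTY]
step 9: bank1 None->0 [EMPTY]
step 10: bank0 1->3 [CONFLICT]
step 11: bank2 None->2 [EMPTY]

TRACE = E,H,E,E,H,C,H,H,E,E,C,E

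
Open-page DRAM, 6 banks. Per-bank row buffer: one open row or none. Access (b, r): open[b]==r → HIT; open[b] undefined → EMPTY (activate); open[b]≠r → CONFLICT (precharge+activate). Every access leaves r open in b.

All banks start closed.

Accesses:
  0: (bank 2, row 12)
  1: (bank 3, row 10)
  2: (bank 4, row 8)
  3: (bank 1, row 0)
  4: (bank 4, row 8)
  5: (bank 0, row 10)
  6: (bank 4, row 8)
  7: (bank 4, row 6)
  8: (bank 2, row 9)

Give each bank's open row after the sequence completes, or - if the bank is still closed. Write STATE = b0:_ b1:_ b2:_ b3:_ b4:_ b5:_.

step 0: bank2 None->12 [EMPTY]
step 1: bank3 None->10 [EMPTY]
step 2: bank4 None->8 [EMPTY]
step 3: bank1 None->0 [EMPTY]
step 4: bank4 8->8 [HIT]
step 5: bank0 None->10 [EMPTY]
step 6: bank4 8->8 [HIT]
step 7: bank4 8->6 [CONFLICT]
step 8: bank2 12->9 [CONFLICT]

STATE = b0:10 b1:0 b2:9 b3:10 b4:6 b5:-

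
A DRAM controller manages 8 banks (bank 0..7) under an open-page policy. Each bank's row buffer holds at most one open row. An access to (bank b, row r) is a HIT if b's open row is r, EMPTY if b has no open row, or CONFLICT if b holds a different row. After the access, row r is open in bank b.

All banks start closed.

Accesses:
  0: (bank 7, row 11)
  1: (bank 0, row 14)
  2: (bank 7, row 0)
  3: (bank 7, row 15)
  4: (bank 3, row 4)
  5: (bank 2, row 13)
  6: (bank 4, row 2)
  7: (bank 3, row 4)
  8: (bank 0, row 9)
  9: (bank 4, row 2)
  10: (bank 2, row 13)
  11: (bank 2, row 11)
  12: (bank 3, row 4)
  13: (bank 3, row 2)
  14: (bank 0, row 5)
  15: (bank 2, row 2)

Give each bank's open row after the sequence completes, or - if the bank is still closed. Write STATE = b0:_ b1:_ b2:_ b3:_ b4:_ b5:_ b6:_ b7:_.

STATE = b0:5 b1:- b2:2 b3:2 b4:2 b5:- b6:- b7:15

  [0] b7 r11: no row ⇒ E
  [1] b0 r14: no row ⇒ E
  [2] b7 r0: had r11 ⇒ C
  [3] b7 r15: had r0 ⇒ C
  [4] b3 r4: no row ⇒ E
  [5] b2 r13: no row ⇒ E
  [6] b4 r2: no row ⇒ E
  [7] b3 r4: had r4 ⇒ H
  [8] b0 r9: had r14 ⇒ C
  [9] b4 r2: had r2 ⇒ H
  [10] b2 r13: had r13 ⇒ H
  [11] b2 r11: had r13 ⇒ C
  [12] b3 r4: had r4 ⇒ H
  [13] b3 r2: had r4 ⇒ C
  [14] b0 r5: had r9 ⇒ C
  [15] b2 r2: had r11 ⇒ C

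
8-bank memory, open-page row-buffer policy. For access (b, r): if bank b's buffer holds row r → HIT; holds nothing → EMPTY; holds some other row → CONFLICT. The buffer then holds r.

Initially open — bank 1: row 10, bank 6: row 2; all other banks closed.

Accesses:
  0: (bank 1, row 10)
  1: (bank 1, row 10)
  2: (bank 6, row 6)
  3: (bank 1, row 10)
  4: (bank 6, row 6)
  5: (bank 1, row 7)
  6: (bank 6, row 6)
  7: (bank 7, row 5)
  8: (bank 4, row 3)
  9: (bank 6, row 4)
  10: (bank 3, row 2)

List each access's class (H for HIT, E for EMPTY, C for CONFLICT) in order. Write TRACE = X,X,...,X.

0: bank 1 row 10 — prev 10 → HIT
1: bank 1 row 10 — prev 10 → HIT
2: bank 6 row 6 — prev 2 → CONFLICT
3: bank 1 row 10 — prev 10 → HIT
4: bank 6 row 6 — prev 6 → HIT
5: bank 1 row 7 — prev 10 → CONFLICT
6: bank 6 row 6 — prev 6 → HIT
7: bank 7 row 5 — prev None → EMPTY
8: bank 4 row 3 — prev None → EMPTY
9: bank 6 row 4 — prev 6 → CONFLICT
10: bank 3 row 2 — prev None → EMPTY

TRACE = H,H,C,H,H,C,H,E,E,C,E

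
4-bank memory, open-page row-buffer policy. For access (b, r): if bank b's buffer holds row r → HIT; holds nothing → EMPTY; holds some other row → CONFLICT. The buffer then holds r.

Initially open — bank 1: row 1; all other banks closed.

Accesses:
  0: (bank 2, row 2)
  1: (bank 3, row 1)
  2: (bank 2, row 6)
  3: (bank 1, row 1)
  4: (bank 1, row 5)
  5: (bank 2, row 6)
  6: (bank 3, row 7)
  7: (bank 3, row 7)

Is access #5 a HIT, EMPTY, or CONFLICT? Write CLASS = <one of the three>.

0: bank 2 row 2 — prev None → EMPTY
1: bank 3 row 1 — prev None → EMPTY
2: bank 2 row 6 — prev 2 → CONFLICT
3: bank 1 row 1 — prev 1 → HIT
4: bank 1 row 5 — prev 1 → CONFLICT
5: bank 2 row 6 — prev 6 → HIT
6: bank 3 row 7 — prev 1 → CONFLICT
7: bank 3 row 7 — prev 7 → HIT

CLASS = HIT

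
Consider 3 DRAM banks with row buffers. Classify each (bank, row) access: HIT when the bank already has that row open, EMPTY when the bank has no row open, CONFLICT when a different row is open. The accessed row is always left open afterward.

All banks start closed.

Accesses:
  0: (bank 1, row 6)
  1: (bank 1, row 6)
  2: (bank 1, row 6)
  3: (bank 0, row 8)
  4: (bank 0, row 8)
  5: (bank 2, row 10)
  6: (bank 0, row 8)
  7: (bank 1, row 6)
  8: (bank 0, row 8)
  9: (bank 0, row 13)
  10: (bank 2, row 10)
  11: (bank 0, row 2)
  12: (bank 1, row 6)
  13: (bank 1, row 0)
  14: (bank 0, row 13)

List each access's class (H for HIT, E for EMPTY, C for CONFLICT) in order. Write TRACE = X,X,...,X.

#0 (1,6) E
#1 (1,6) H  (was 6)
#2 (1,6) H  (was 6)
#3 (0,8) E
#4 (0,8) H  (was 8)
#5 (2,10) E
#6 (0,8) H  (was 8)
#7 (1,6) H  (was 6)
#8 (0,8) H  (was 8)
#9 (0,13) C  (was 8)
#10 (2,10) H  (was 10)
#11 (0,2) C  (was 13)
#12 (1,6) H  (was 6)
#13 (1,0) C  (was 6)
#14 (0,13) C  (was 2)

TRACE = E,H,H,E,H,E,H,H,H,C,H,C,H,C,C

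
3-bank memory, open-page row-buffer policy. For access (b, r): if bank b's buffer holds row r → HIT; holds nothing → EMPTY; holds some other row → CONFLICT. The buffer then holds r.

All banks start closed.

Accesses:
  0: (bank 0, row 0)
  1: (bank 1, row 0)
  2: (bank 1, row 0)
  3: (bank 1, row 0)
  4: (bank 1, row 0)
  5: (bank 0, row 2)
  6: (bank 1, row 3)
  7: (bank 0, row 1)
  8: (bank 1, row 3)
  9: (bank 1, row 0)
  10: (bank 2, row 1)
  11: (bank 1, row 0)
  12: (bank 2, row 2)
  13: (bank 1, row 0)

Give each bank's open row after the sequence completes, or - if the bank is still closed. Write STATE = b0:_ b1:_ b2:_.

STATE = b0:1 b1:0 b2:2

0: bank 0 row 0 — prev None → EMPTY
1: bank 1 row 0 — prev None → EMPTY
2: bank 1 row 0 — prev 0 → HIT
3: bank 1 row 0 — prev 0 → HIT
4: bank 1 row 0 — prev 0 → HIT
5: bank 0 row 2 — prev 0 → CONFLICT
6: bank 1 row 3 — prev 0 → CONFLICT
7: bank 0 row 1 — prev 2 → CONFLICT
8: bank 1 row 3 — prev 3 → HIT
9: bank 1 row 0 — prev 3 → CONFLICT
10: bank 2 row 1 — prev None → EMPTY
11: bank 1 row 0 — prev 0 → HIT
12: bank 2 row 2 — prev 1 → CONFLICT
13: bank 1 row 0 — prev 0 → HIT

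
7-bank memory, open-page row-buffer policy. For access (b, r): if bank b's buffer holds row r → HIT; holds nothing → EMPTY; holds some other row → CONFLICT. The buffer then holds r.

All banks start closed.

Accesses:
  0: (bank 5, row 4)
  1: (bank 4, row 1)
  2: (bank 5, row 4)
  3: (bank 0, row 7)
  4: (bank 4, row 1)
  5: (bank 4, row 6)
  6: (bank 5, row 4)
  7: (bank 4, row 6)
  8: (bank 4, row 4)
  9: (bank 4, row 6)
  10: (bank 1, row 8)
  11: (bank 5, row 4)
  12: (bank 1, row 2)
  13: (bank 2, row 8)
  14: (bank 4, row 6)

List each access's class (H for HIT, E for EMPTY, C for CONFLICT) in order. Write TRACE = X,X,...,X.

TRACE = E,E,H,E,H,C,H,H,C,C,E,H,C,E,H

#0 (5,4) E
#1 (4,1) E
#2 (5,4) H  (was 4)
#3 (0,7) E
#4 (4,1) H  (was 1)
#5 (4,6) C  (was 1)
#6 (5,4) H  (was 4)
#7 (4,6) H  (was 6)
#8 (4,4) C  (was 6)
#9 (4,6) C  (was 4)
#10 (1,8) E
#11 (5,4) H  (was 4)
#12 (1,2) C  (was 8)
#13 (2,8) E
#14 (4,6) H  (was 6)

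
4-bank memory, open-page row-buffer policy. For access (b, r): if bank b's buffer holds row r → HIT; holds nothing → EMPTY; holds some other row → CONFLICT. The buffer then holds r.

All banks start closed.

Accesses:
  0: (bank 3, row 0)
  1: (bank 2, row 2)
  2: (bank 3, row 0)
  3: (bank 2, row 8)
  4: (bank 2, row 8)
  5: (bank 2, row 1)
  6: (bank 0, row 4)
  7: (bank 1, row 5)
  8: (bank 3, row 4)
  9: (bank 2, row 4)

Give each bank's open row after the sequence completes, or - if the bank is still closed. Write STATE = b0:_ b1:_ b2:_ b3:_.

0: bank 3 row 0 — prev None → EMPTY
1: bank 2 row 2 — prev None → EMPTY
2: bank 3 row 0 — prev 0 → HIT
3: bank 2 row 8 — prev 2 → CONFLICT
4: bank 2 row 8 — prev 8 → HIT
5: bank 2 row 1 — prev 8 → CONFLICT
6: bank 0 row 4 — prev None → EMPTY
7: bank 1 row 5 — prev None → EMPTY
8: bank 3 row 4 — prev 0 → CONFLICT
9: bank 2 row 4 — prev 1 → CONFLICT

STATE = b0:4 b1:5 b2:4 b3:4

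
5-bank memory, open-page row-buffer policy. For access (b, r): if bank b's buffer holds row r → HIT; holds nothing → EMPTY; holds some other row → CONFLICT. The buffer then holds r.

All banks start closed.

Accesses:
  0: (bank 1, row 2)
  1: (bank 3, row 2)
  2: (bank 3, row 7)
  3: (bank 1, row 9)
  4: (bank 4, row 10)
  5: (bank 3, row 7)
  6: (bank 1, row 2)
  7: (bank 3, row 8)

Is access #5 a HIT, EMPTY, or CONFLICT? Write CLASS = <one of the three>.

#0 (1,2) E
#1 (3,2) E
#2 (3,7) C  (was 2)
#3 (1,9) C  (was 2)
#4 (4,10) E
#5 (3,7) H  (was 7)
#6 (1,2) C  (was 9)
#7 (3,8) C  (was 7)

CLASS = HIT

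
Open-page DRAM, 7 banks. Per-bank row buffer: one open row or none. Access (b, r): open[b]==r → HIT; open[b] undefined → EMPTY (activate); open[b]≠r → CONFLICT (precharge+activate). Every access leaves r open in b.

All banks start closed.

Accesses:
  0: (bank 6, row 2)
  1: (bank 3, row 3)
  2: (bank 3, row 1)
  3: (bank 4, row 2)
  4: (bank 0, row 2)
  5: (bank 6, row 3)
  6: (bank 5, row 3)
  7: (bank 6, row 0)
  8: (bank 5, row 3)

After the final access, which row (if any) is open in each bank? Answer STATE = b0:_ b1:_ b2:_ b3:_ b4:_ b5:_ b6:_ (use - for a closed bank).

#0 (6,2) E
#1 (3,3) E
#2 (3,1) C  (was 3)
#3 (4,2) E
#4 (0,2) E
#5 (6,3) C  (was 2)
#6 (5,3) E
#7 (6,0) C  (was 3)
#8 (5,3) H  (was 3)

STATE = b0:2 b1:- b2:- b3:1 b4:2 b5:3 b6:0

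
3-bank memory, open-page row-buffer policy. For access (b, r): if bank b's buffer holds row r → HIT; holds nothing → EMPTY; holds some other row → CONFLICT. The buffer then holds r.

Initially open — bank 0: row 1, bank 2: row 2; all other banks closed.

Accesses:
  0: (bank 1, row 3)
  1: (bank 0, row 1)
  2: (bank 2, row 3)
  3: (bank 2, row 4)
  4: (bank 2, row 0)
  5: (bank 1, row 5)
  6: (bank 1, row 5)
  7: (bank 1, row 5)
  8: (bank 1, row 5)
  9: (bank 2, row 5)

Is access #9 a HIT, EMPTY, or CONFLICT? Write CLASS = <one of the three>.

CLASS = CONFLICT

0: bank 1 row 3 — prev None → EMPTY
1: bank 0 row 1 — prev 1 → HIT
2: bank 2 row 3 — prev 2 → CONFLICT
3: bank 2 row 4 — prev 3 → CONFLICT
4: bank 2 row 0 — prev 4 → CONFLICT
5: bank 1 row 5 — prev 3 → CONFLICT
6: bank 1 row 5 — prev 5 → HIT
7: bank 1 row 5 — prev 5 → HIT
8: bank 1 row 5 — prev 5 → HIT
9: bank 2 row 5 — prev 0 → CONFLICT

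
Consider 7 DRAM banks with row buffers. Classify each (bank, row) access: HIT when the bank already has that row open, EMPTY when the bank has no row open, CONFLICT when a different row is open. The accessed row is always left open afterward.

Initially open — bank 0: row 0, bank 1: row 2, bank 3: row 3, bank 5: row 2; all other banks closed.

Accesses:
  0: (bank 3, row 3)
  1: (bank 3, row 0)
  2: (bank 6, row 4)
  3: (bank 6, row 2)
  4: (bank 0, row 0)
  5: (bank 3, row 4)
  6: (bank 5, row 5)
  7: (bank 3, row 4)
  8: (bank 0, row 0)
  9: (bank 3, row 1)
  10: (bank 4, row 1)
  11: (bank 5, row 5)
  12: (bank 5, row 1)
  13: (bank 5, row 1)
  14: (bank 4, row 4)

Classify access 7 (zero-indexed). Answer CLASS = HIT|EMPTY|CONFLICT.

  [0] b3 r3: had r3 ⇒ H
  [1] b3 r0: had r3 ⇒ C
  [2] b6 r4: no row ⇒ E
  [3] b6 r2: had r4 ⇒ C
  [4] b0 r0: had r0 ⇒ H
  [5] b3 r4: had r0 ⇒ C
  [6] b5 r5: had r2 ⇒ C
  [7] b3 r4: had r4 ⇒ H
  [8] b0 r0: had r0 ⇒ H
  [9] b3 r1: had r4 ⇒ C
  [10] b4 r1: no row ⇒ E
  [11] b5 r5: had r5 ⇒ H
  [12] b5 r1: had r5 ⇒ C
  [13] b5 r1: had r1 ⇒ H
  [14] b4 r4: had r1 ⇒ C

CLASS = HIT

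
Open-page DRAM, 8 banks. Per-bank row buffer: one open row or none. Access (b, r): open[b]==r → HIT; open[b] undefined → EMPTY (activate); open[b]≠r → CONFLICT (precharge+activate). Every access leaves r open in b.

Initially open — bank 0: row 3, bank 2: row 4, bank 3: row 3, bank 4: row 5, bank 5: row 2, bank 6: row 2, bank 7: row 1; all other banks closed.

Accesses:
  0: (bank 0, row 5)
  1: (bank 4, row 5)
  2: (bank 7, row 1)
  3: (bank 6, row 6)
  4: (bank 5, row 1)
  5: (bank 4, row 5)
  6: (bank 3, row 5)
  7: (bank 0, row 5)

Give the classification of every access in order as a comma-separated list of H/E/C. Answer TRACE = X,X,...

TRACE = C,H,H,C,C,H,C,H

step 0: bank0 3->5 [CONFLICT]
step 1: bank4 5->5 [HIT]
step 2: bank7 1->1 [HIT]
step 3: bank6 2->6 [CONFLICT]
step 4: bank5 2->1 [CONFLICT]
step 5: bank4 5->5 [HIT]
step 6: bank3 3->5 [CONFLICT]
step 7: bank0 5->5 [HIT]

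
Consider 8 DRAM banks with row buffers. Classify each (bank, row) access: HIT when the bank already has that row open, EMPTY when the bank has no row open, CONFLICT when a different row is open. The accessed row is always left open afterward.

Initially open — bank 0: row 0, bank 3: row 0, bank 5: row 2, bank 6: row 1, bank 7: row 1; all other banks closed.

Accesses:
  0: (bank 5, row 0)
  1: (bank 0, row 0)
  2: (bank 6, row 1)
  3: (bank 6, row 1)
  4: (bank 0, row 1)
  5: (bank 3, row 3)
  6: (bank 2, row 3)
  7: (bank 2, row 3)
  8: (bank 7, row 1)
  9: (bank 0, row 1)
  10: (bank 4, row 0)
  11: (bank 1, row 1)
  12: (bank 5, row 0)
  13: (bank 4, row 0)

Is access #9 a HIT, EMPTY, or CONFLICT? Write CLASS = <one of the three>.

0: bank 5 row 0 — prev 2 → CONFLICT
1: bank 0 row 0 — prev 0 → HIT
2: bank 6 row 1 — prev 1 → HIT
3: bank 6 row 1 — prev 1 → HIT
4: bank 0 row 1 — prev 0 → CONFLICT
5: bank 3 row 3 — prev 0 → CONFLICT
6: bank 2 row 3 — prev None → EMPTY
7: bank 2 row 3 — prev 3 → HIT
8: bank 7 row 1 — prev 1 → HIT
9: bank 0 row 1 — prev 1 → HIT
10: bank 4 row 0 — prev None → EMPTY
11: bank 1 row 1 — prev None → EMPTY
12: bank 5 row 0 — prev 0 → HIT
13: bank 4 row 0 — prev 0 → HIT

CLASS = HIT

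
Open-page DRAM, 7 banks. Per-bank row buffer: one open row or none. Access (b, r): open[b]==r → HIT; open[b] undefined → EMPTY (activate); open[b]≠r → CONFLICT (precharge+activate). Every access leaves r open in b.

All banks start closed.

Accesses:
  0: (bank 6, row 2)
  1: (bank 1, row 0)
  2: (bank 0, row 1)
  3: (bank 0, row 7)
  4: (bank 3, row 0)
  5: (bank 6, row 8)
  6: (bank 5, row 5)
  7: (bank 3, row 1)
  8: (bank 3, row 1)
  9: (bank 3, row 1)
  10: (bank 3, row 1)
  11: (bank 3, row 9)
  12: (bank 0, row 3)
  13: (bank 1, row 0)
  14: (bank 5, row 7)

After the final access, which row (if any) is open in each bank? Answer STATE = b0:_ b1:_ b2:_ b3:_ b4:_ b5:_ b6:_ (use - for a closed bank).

STATE = b0:3 b1:0 b2:- b3:9 b4:- b5:7 b6:8

step 0: bank6 None->2 [EMPTY]
step 1: bank1 None->0 [EMPTY]
step 2: bank0 None->1 [EMPTY]
step 3: bank0 1->7 [CONFLICT]
step 4: bank3 None->0 [EMPTY]
step 5: bank6 2->8 [CONFLICT]
step 6: bank5 None->5 [EMPTY]
step 7: bank3 0->1 [CONFLICT]
step 8: bank3 1->1 [HIT]
step 9: bank3 1->1 [HIT]
step 10: bank3 1->1 [HIT]
step 11: bank3 1->9 [CONFLICT]
step 12: bank0 7->3 [CONFLICT]
step 13: bank1 0->0 [HIT]
step 14: bank5 5->7 [CONFLICT]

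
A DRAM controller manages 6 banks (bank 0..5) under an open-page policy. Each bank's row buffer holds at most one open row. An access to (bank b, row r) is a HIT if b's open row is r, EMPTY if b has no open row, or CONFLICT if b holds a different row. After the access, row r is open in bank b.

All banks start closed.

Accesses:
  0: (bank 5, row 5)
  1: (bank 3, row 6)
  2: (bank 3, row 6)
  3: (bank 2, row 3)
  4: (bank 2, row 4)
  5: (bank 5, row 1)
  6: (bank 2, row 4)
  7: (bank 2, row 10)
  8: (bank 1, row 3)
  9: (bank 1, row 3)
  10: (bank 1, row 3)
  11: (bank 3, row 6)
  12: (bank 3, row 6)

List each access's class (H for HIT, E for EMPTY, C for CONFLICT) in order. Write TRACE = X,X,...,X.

TRACE = E,E,H,E,C,C,H,C,E,H,H,H,H

step 0: bank5 None->5 [EMPTY]
step 1: bank3 None->6 [EMPTY]
step 2: bank3 6->6 [HIT]
step 3: bank2 None->3 [EMPTY]
step 4: bank2 3->4 [CONFLICT]
step 5: bank5 5->1 [CONFLICT]
step 6: bank2 4->4 [HIT]
step 7: bank2 4->10 [CONFLICT]
step 8: bank1 None->3 [EMPTY]
step 9: bank1 3->3 [HIT]
step 10: bank1 3->3 [HIT]
step 11: bank3 6->6 [HIT]
step 12: bank3 6->6 [HIT]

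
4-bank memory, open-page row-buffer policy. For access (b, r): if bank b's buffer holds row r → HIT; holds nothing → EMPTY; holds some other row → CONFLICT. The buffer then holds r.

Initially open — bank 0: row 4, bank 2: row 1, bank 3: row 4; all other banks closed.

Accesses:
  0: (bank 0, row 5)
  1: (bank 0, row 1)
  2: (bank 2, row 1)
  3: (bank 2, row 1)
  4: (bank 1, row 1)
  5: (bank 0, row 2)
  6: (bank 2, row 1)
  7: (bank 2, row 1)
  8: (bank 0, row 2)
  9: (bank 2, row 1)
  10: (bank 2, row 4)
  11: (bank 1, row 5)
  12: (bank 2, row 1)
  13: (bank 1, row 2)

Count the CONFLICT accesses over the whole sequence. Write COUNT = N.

0: bank 0 row 5 — prev 4 → CONFLICT
1: bank 0 row 1 — prev 5 → CONFLICT
2: bank 2 row 1 — prev 1 → HIT
3: bank 2 row 1 — prev 1 → HIT
4: bank 1 row 1 — prev None → EMPTY
5: bank 0 row 2 — prev 1 → CONFLICT
6: bank 2 row 1 — prev 1 → HIT
7: bank 2 row 1 — prev 1 → HIT
8: bank 0 row 2 — prev 2 → HIT
9: bank 2 row 1 — prev 1 → HIT
10: bank 2 row 4 — prev 1 → CONFLICT
11: bank 1 row 5 — prev 1 → CONFLICT
12: bank 2 row 1 — prev 4 → CONFLICT
13: bank 1 row 2 — prev 5 → CONFLICT

COUNT = 7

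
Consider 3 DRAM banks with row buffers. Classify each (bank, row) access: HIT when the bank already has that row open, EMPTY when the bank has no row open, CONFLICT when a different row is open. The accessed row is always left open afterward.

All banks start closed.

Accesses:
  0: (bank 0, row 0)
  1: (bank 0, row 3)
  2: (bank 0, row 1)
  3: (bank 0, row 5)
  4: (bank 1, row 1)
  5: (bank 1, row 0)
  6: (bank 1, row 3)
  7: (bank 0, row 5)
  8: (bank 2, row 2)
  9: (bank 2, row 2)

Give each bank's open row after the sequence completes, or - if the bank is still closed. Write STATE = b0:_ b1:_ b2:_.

  [0] b0 r0: no row ⇒ E
  [1] b0 r3: had r0 ⇒ C
  [2] b0 r1: had r3 ⇒ C
  [3] b0 r5: had r1 ⇒ C
  [4] b1 r1: no row ⇒ E
  [5] b1 r0: had r1 ⇒ C
  [6] b1 r3: had r0 ⇒ C
  [7] b0 r5: had r5 ⇒ H
  [8] b2 r2: no row ⇒ E
  [9] b2 r2: had r2 ⇒ H

STATE = b0:5 b1:3 b2:2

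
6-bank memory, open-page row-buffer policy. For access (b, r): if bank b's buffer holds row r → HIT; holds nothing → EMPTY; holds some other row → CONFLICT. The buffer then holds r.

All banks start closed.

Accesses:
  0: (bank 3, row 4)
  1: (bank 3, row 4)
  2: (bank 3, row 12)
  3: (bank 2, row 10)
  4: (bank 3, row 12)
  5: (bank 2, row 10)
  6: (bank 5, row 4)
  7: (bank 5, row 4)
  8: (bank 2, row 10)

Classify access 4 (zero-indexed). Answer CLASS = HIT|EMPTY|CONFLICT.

step 0: bank3 None->4 [EMPTY]
step 1: bank3 4->4 [HIT]
step 2: bank3 4->12 [CONFLICT]
step 3: bank2 None->10 [EMPTY]
step 4: bank3 12->12 [HIT]
step 5: bank2 10->10 [HIT]
step 6: bank5 None->4 [EMPTY]
step 7: bank5 4->4 [HIT]
step 8: bank2 10->10 [HIT]

CLASS = HIT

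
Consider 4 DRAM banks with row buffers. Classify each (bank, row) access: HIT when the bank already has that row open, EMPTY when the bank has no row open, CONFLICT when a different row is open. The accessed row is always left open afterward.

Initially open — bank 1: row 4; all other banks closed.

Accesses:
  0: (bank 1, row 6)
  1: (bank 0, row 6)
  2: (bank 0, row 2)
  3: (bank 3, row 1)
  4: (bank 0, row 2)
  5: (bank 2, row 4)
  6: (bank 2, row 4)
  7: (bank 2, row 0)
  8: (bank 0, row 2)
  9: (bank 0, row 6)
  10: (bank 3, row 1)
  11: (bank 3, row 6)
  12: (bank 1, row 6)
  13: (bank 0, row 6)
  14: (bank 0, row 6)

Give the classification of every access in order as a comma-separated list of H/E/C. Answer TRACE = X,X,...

0: bank 1 row 6 — prev 4 → CONFLICT
1: bank 0 row 6 — prev None → EMPTY
2: bank 0 row 2 — prev 6 → CONFLICT
3: bank 3 row 1 — prev None → EMPTY
4: bank 0 row 2 — prev 2 → HIT
5: bank 2 row 4 — prev None → EMPTY
6: bank 2 row 4 — prev 4 → HIT
7: bank 2 row 0 — prev 4 → CONFLICT
8: bank 0 row 2 — prev 2 → HIT
9: bank 0 row 6 — prev 2 → CONFLICT
10: bank 3 row 1 — prev 1 → HIT
11: bank 3 row 6 — prev 1 → CONFLICT
12: bank 1 row 6 — prev 6 → HIT
13: bank 0 row 6 — prev 6 → HIT
14: bank 0 row 6 — prev 6 → HIT

TRACE = C,E,C,E,H,E,H,C,H,C,H,C,H,H,H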